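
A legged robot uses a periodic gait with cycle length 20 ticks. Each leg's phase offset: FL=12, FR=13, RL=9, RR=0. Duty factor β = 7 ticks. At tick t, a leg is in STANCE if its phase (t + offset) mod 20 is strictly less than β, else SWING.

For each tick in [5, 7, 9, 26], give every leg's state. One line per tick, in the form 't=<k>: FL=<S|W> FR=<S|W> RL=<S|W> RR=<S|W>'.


t=5: phase=(17,18,14,5) vs β=7 → FL=W FR=W RL=W RR=S
t=7: phase=(19,0,16,7) vs β=7 → FL=W FR=S RL=W RR=W
t=9: phase=(1,2,18,9) vs β=7 → FL=S FR=S RL=W RR=W
t=26: phase=(18,19,15,6) vs β=7 → FL=W FR=W RL=W RR=S

t=5: FL=W FR=W RL=W RR=S
t=7: FL=W FR=S RL=W RR=W
t=9: FL=S FR=S RL=W RR=W
t=26: FL=W FR=W RL=W RR=S


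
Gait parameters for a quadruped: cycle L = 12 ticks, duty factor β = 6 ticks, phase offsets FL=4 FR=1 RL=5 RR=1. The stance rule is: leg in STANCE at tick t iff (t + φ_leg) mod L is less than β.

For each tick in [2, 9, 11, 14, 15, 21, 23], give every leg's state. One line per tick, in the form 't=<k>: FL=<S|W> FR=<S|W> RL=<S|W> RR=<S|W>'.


t=2: FL=W FR=S RL=W RR=S
t=9: FL=S FR=W RL=S RR=W
t=11: FL=S FR=S RL=S RR=S
t=14: FL=W FR=S RL=W RR=S
t=15: FL=W FR=S RL=W RR=S
t=21: FL=S FR=W RL=S RR=W
t=23: FL=S FR=S RL=S RR=S

t=2: phase=(6,3,7,3) vs β=6 → FL=W FR=S RL=W RR=S
t=9: phase=(1,10,2,10) vs β=6 → FL=S FR=W RL=S RR=W
t=11: phase=(3,0,4,0) vs β=6 → FL=S FR=S RL=S RR=S
t=14: phase=(6,3,7,3) vs β=6 → FL=W FR=S RL=W RR=S
t=15: phase=(7,4,8,4) vs β=6 → FL=W FR=S RL=W RR=S
t=21: phase=(1,10,2,10) vs β=6 → FL=S FR=W RL=S RR=W
t=23: phase=(3,0,4,0) vs β=6 → FL=S FR=S RL=S RR=S


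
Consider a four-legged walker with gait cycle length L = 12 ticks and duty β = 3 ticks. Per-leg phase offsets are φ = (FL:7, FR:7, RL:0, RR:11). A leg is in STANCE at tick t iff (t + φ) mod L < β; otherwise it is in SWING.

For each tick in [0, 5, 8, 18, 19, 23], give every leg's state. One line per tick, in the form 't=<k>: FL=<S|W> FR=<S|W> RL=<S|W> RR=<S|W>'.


t=0: phase=(7,7,0,11) vs β=3 → FL=W FR=W RL=S RR=W
t=5: phase=(0,0,5,4) vs β=3 → FL=S FR=S RL=W RR=W
t=8: phase=(3,3,8,7) vs β=3 → FL=W FR=W RL=W RR=W
t=18: phase=(1,1,6,5) vs β=3 → FL=S FR=S RL=W RR=W
t=19: phase=(2,2,7,6) vs β=3 → FL=S FR=S RL=W RR=W
t=23: phase=(6,6,11,10) vs β=3 → FL=W FR=W RL=W RR=W

t=0: FL=W FR=W RL=S RR=W
t=5: FL=S FR=S RL=W RR=W
t=8: FL=W FR=W RL=W RR=W
t=18: FL=S FR=S RL=W RR=W
t=19: FL=S FR=S RL=W RR=W
t=23: FL=W FR=W RL=W RR=W


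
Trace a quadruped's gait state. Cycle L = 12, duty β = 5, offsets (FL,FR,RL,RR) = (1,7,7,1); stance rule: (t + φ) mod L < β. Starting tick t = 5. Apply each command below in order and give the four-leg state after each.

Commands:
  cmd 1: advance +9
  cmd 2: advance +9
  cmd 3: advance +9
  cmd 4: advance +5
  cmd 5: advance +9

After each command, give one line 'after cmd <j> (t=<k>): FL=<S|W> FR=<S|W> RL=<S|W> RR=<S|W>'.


start t=5: FL=W FR=S RL=S RR=W
cmd 1: advance +9 → t=14, phase=(3,9,9,3) → FL=S FR=W RL=W RR=S
cmd 2: advance +9 → t=23, phase=(0,6,6,0) → FL=S FR=W RL=W RR=S
cmd 3: advance +9 → t=32, phase=(9,3,3,9) → FL=W FR=S RL=S RR=W
cmd 4: advance +5 → t=37, phase=(2,8,8,2) → FL=S FR=W RL=W RR=S
cmd 5: advance +9 → t=46, phase=(11,5,5,11) → FL=W FR=W RL=W RR=W

after cmd 1 (t=14): FL=S FR=W RL=W RR=S
after cmd 2 (t=23): FL=S FR=W RL=W RR=S
after cmd 3 (t=32): FL=W FR=S RL=S RR=W
after cmd 4 (t=37): FL=S FR=W RL=W RR=S
after cmd 5 (t=46): FL=W FR=W RL=W RR=W


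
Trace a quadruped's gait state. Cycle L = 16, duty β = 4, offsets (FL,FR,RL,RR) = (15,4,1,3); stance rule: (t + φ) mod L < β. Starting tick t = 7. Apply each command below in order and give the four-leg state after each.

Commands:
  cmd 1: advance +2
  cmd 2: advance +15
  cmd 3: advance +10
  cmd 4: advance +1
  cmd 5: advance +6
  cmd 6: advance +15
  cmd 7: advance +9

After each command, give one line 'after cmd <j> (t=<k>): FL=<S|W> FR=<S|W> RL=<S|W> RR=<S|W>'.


start t=7: FL=W FR=W RL=W RR=W
cmd 1: advance +2 → t=9, phase=(8,13,10,12) → FL=W FR=W RL=W RR=W
cmd 2: advance +15 → t=24, phase=(7,12,9,11) → FL=W FR=W RL=W RR=W
cmd 3: advance +10 → t=34, phase=(1,6,3,5) → FL=S FR=W RL=S RR=W
cmd 4: advance +1 → t=35, phase=(2,7,4,6) → FL=S FR=W RL=W RR=W
cmd 5: advance +6 → t=41, phase=(8,13,10,12) → FL=W FR=W RL=W RR=W
cmd 6: advance +15 → t=56, phase=(7,12,9,11) → FL=W FR=W RL=W RR=W
cmd 7: advance +9 → t=65, phase=(0,5,2,4) → FL=S FR=W RL=S RR=W

after cmd 1 (t=9): FL=W FR=W RL=W RR=W
after cmd 2 (t=24): FL=W FR=W RL=W RR=W
after cmd 3 (t=34): FL=S FR=W RL=S RR=W
after cmd 4 (t=35): FL=S FR=W RL=W RR=W
after cmd 5 (t=41): FL=W FR=W RL=W RR=W
after cmd 6 (t=56): FL=W FR=W RL=W RR=W
after cmd 7 (t=65): FL=S FR=W RL=S RR=W


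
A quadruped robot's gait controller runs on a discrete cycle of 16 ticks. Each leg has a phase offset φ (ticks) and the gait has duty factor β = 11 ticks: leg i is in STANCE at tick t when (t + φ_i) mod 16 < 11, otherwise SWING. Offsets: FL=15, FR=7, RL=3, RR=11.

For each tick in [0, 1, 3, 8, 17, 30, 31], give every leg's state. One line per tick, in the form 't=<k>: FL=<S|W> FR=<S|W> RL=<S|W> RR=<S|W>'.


t=0: FL=W FR=S RL=S RR=W
t=1: FL=S FR=S RL=S RR=W
t=3: FL=S FR=S RL=S RR=W
t=8: FL=S FR=W RL=W RR=S
t=17: FL=S FR=S RL=S RR=W
t=30: FL=W FR=S RL=S RR=S
t=31: FL=W FR=S RL=S RR=S

t=0: phase=(15,7,3,11) vs β=11 → FL=W FR=S RL=S RR=W
t=1: phase=(0,8,4,12) vs β=11 → FL=S FR=S RL=S RR=W
t=3: phase=(2,10,6,14) vs β=11 → FL=S FR=S RL=S RR=W
t=8: phase=(7,15,11,3) vs β=11 → FL=S FR=W RL=W RR=S
t=17: phase=(0,8,4,12) vs β=11 → FL=S FR=S RL=S RR=W
t=30: phase=(13,5,1,9) vs β=11 → FL=W FR=S RL=S RR=S
t=31: phase=(14,6,2,10) vs β=11 → FL=W FR=S RL=S RR=S


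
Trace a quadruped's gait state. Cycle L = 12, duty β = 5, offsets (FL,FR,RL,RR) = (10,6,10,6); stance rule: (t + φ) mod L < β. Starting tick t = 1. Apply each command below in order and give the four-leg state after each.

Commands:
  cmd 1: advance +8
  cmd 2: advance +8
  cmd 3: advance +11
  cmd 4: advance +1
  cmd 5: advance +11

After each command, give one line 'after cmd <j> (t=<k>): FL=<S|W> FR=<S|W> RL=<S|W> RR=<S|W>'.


after cmd 1 (t=9): FL=W FR=S RL=W RR=S
after cmd 2 (t=17): FL=S FR=W RL=S RR=W
after cmd 3 (t=28): FL=S FR=W RL=S RR=W
after cmd 4 (t=29): FL=S FR=W RL=S RR=W
after cmd 5 (t=40): FL=S FR=W RL=S RR=W

start t=1: FL=W FR=W RL=W RR=W
cmd 1: advance +8 → t=9, phase=(7,3,7,3) → FL=W FR=S RL=W RR=S
cmd 2: advance +8 → t=17, phase=(3,11,3,11) → FL=S FR=W RL=S RR=W
cmd 3: advance +11 → t=28, phase=(2,10,2,10) → FL=S FR=W RL=S RR=W
cmd 4: advance +1 → t=29, phase=(3,11,3,11) → FL=S FR=W RL=S RR=W
cmd 5: advance +11 → t=40, phase=(2,10,2,10) → FL=S FR=W RL=S RR=W


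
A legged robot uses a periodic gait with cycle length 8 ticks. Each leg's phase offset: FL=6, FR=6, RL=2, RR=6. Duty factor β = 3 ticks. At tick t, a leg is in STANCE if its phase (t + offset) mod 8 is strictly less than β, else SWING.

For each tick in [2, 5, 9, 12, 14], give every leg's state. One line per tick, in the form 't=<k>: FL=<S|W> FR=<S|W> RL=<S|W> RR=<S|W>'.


t=2: phase=(0,0,4,0) vs β=3 → FL=S FR=S RL=W RR=S
t=5: phase=(3,3,7,3) vs β=3 → FL=W FR=W RL=W RR=W
t=9: phase=(7,7,3,7) vs β=3 → FL=W FR=W RL=W RR=W
t=12: phase=(2,2,6,2) vs β=3 → FL=S FR=S RL=W RR=S
t=14: phase=(4,4,0,4) vs β=3 → FL=W FR=W RL=S RR=W

t=2: FL=S FR=S RL=W RR=S
t=5: FL=W FR=W RL=W RR=W
t=9: FL=W FR=W RL=W RR=W
t=12: FL=S FR=S RL=W RR=S
t=14: FL=W FR=W RL=S RR=W


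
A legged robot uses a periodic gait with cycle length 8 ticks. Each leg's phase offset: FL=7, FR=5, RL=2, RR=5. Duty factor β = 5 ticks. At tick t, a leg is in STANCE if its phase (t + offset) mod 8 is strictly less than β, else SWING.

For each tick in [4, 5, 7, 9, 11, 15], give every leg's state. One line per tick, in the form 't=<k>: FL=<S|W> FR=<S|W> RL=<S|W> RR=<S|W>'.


t=4: FL=S FR=S RL=W RR=S
t=5: FL=S FR=S RL=W RR=S
t=7: FL=W FR=S RL=S RR=S
t=9: FL=S FR=W RL=S RR=W
t=11: FL=S FR=S RL=W RR=S
t=15: FL=W FR=S RL=S RR=S

t=4: phase=(3,1,6,1) vs β=5 → FL=S FR=S RL=W RR=S
t=5: phase=(4,2,7,2) vs β=5 → FL=S FR=S RL=W RR=S
t=7: phase=(6,4,1,4) vs β=5 → FL=W FR=S RL=S RR=S
t=9: phase=(0,6,3,6) vs β=5 → FL=S FR=W RL=S RR=W
t=11: phase=(2,0,5,0) vs β=5 → FL=S FR=S RL=W RR=S
t=15: phase=(6,4,1,4) vs β=5 → FL=W FR=S RL=S RR=S


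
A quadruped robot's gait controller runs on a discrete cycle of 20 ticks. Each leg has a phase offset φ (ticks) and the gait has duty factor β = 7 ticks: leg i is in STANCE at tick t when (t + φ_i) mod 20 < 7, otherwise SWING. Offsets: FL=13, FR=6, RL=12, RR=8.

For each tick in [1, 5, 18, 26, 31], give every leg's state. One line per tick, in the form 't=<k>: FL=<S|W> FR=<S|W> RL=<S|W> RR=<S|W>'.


t=1: phase=(14,7,13,9) vs β=7 → FL=W FR=W RL=W RR=W
t=5: phase=(18,11,17,13) vs β=7 → FL=W FR=W RL=W RR=W
t=18: phase=(11,4,10,6) vs β=7 → FL=W FR=S RL=W RR=S
t=26: phase=(19,12,18,14) vs β=7 → FL=W FR=W RL=W RR=W
t=31: phase=(4,17,3,19) vs β=7 → FL=S FR=W RL=S RR=W

t=1: FL=W FR=W RL=W RR=W
t=5: FL=W FR=W RL=W RR=W
t=18: FL=W FR=S RL=W RR=S
t=26: FL=W FR=W RL=W RR=W
t=31: FL=S FR=W RL=S RR=W


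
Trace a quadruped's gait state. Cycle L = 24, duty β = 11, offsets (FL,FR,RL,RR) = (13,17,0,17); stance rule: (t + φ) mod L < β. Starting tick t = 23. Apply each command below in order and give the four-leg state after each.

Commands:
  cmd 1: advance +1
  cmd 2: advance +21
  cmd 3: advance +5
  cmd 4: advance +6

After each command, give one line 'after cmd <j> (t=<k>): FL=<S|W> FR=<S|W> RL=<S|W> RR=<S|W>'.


after cmd 1 (t=24): FL=W FR=W RL=S RR=W
after cmd 2 (t=45): FL=S FR=W RL=W RR=W
after cmd 3 (t=50): FL=W FR=W RL=S RR=W
after cmd 4 (t=56): FL=W FR=S RL=S RR=S

start t=23: FL=W FR=W RL=W RR=W
cmd 1: advance +1 → t=24, phase=(13,17,0,17) → FL=W FR=W RL=S RR=W
cmd 2: advance +21 → t=45, phase=(10,14,21,14) → FL=S FR=W RL=W RR=W
cmd 3: advance +5 → t=50, phase=(15,19,2,19) → FL=W FR=W RL=S RR=W
cmd 4: advance +6 → t=56, phase=(21,1,8,1) → FL=W FR=S RL=S RR=S


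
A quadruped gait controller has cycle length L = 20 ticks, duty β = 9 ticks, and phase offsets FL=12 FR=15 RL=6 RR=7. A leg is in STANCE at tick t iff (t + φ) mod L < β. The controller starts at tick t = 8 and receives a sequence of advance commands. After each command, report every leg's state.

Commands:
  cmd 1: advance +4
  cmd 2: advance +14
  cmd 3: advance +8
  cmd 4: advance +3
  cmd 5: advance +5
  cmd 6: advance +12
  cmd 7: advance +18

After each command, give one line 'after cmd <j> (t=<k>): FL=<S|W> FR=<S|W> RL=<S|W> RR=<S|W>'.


after cmd 1 (t=12): FL=S FR=S RL=W RR=W
after cmd 2 (t=26): FL=W FR=S RL=W RR=W
after cmd 3 (t=34): FL=S FR=W RL=S RR=S
after cmd 4 (t=37): FL=W FR=W RL=S RR=S
after cmd 5 (t=42): FL=W FR=W RL=S RR=W
after cmd 6 (t=54): FL=S FR=W RL=S RR=S
after cmd 7 (t=72): FL=S FR=S RL=W RR=W

start t=8: FL=S FR=S RL=W RR=W
cmd 1: advance +4 → t=12, phase=(4,7,18,19) → FL=S FR=S RL=W RR=W
cmd 2: advance +14 → t=26, phase=(18,1,12,13) → FL=W FR=S RL=W RR=W
cmd 3: advance +8 → t=34, phase=(6,9,0,1) → FL=S FR=W RL=S RR=S
cmd 4: advance +3 → t=37, phase=(9,12,3,4) → FL=W FR=W RL=S RR=S
cmd 5: advance +5 → t=42, phase=(14,17,8,9) → FL=W FR=W RL=S RR=W
cmd 6: advance +12 → t=54, phase=(6,9,0,1) → FL=S FR=W RL=S RR=S
cmd 7: advance +18 → t=72, phase=(4,7,18,19) → FL=S FR=S RL=W RR=W


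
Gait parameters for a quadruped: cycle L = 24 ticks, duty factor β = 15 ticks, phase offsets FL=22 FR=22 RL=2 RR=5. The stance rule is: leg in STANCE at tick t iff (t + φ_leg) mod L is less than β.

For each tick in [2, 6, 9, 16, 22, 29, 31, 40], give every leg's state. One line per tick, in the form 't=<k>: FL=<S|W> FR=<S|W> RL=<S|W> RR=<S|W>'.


t=2: phase=(0,0,4,7) vs β=15 → FL=S FR=S RL=S RR=S
t=6: phase=(4,4,8,11) vs β=15 → FL=S FR=S RL=S RR=S
t=9: phase=(7,7,11,14) vs β=15 → FL=S FR=S RL=S RR=S
t=16: phase=(14,14,18,21) vs β=15 → FL=S FR=S RL=W RR=W
t=22: phase=(20,20,0,3) vs β=15 → FL=W FR=W RL=S RR=S
t=29: phase=(3,3,7,10) vs β=15 → FL=S FR=S RL=S RR=S
t=31: phase=(5,5,9,12) vs β=15 → FL=S FR=S RL=S RR=S
t=40: phase=(14,14,18,21) vs β=15 → FL=S FR=S RL=W RR=W

t=2: FL=S FR=S RL=S RR=S
t=6: FL=S FR=S RL=S RR=S
t=9: FL=S FR=S RL=S RR=S
t=16: FL=S FR=S RL=W RR=W
t=22: FL=W FR=W RL=S RR=S
t=29: FL=S FR=S RL=S RR=S
t=31: FL=S FR=S RL=S RR=S
t=40: FL=S FR=S RL=W RR=W


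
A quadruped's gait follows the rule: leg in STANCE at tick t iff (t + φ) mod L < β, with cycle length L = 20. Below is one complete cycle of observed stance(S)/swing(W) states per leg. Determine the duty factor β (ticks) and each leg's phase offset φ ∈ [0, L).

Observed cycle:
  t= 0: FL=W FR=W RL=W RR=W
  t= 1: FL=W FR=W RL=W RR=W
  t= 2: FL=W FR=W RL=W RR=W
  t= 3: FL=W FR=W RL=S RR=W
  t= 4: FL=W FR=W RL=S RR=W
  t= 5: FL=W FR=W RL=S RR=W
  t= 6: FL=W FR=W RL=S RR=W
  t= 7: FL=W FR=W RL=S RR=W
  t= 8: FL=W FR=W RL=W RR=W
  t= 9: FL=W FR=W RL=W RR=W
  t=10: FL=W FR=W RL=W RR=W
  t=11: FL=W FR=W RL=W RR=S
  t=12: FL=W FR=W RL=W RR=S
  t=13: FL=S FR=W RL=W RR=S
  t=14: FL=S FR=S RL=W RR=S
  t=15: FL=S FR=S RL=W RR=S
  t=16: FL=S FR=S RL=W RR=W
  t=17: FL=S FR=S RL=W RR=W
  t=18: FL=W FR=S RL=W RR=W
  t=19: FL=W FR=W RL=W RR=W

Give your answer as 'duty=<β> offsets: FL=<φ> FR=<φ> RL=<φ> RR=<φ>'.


duty=5 offsets: FL=7 FR=6 RL=17 RR=9

duty β = stance ticks per leg = 5
FL: stance ticks = 5; W→S at t=13 → φ=7
FR: stance ticks = 5; W→S at t=14 → φ=6
RL: stance ticks = 5; W→S at t=3 → φ=17
RR: stance ticks = 5; W→S at t=11 → φ=9


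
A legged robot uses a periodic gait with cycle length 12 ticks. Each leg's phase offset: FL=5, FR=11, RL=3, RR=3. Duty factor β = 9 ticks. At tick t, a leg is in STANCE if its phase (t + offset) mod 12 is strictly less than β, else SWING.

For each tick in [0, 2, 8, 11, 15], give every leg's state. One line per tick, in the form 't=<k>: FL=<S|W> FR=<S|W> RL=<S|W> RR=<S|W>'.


t=0: FL=S FR=W RL=S RR=S
t=2: FL=S FR=S RL=S RR=S
t=8: FL=S FR=S RL=W RR=W
t=11: FL=S FR=W RL=S RR=S
t=15: FL=S FR=S RL=S RR=S

t=0: phase=(5,11,3,3) vs β=9 → FL=S FR=W RL=S RR=S
t=2: phase=(7,1,5,5) vs β=9 → FL=S FR=S RL=S RR=S
t=8: phase=(1,7,11,11) vs β=9 → FL=S FR=S RL=W RR=W
t=11: phase=(4,10,2,2) vs β=9 → FL=S FR=W RL=S RR=S
t=15: phase=(8,2,6,6) vs β=9 → FL=S FR=S RL=S RR=S


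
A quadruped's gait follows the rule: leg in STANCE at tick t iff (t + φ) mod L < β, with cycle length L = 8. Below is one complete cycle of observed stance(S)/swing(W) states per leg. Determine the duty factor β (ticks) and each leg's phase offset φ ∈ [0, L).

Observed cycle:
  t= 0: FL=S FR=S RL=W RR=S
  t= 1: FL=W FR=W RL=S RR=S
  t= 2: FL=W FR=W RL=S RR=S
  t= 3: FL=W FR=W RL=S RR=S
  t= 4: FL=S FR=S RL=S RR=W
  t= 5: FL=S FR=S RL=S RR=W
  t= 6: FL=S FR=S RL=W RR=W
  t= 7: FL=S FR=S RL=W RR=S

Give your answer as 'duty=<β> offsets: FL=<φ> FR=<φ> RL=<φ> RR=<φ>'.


duty β = stance ticks per leg = 5
FL: stance ticks = 5; W→S at t=4 → φ=4
FR: stance ticks = 5; W→S at t=4 → φ=4
RL: stance ticks = 5; W→S at t=1 → φ=7
RR: stance ticks = 5; W→S at t=7 → φ=1

duty=5 offsets: FL=4 FR=4 RL=7 RR=1


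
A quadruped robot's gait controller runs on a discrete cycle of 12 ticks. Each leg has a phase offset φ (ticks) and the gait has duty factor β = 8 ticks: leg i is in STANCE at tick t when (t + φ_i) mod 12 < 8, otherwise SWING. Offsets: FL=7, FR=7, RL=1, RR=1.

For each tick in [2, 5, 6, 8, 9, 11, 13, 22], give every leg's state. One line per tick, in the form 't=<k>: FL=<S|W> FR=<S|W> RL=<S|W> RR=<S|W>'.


t=2: FL=W FR=W RL=S RR=S
t=5: FL=S FR=S RL=S RR=S
t=6: FL=S FR=S RL=S RR=S
t=8: FL=S FR=S RL=W RR=W
t=9: FL=S FR=S RL=W RR=W
t=11: FL=S FR=S RL=S RR=S
t=13: FL=W FR=W RL=S RR=S
t=22: FL=S FR=S RL=W RR=W

t=2: phase=(9,9,3,3) vs β=8 → FL=W FR=W RL=S RR=S
t=5: phase=(0,0,6,6) vs β=8 → FL=S FR=S RL=S RR=S
t=6: phase=(1,1,7,7) vs β=8 → FL=S FR=S RL=S RR=S
t=8: phase=(3,3,9,9) vs β=8 → FL=S FR=S RL=W RR=W
t=9: phase=(4,4,10,10) vs β=8 → FL=S FR=S RL=W RR=W
t=11: phase=(6,6,0,0) vs β=8 → FL=S FR=S RL=S RR=S
t=13: phase=(8,8,2,2) vs β=8 → FL=W FR=W RL=S RR=S
t=22: phase=(5,5,11,11) vs β=8 → FL=S FR=S RL=W RR=W


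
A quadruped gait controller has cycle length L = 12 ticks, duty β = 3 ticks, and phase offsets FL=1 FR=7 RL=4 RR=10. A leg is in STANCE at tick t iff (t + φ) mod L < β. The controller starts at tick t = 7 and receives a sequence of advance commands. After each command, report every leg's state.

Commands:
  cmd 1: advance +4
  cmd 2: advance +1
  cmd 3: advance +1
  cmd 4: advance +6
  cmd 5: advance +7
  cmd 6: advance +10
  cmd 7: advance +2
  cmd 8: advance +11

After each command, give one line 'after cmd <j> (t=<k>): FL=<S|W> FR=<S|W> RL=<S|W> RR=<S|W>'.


start t=7: FL=W FR=S RL=W RR=W
cmd 1: advance +4 → t=11, phase=(0,6,3,9) → FL=S FR=W RL=W RR=W
cmd 2: advance +1 → t=12, phase=(1,7,4,10) → FL=S FR=W RL=W RR=W
cmd 3: advance +1 → t=13, phase=(2,8,5,11) → FL=S FR=W RL=W RR=W
cmd 4: advance +6 → t=19, phase=(8,2,11,5) → FL=W FR=S RL=W RR=W
cmd 5: advance +7 → t=26, phase=(3,9,6,0) → FL=W FR=W RL=W RR=S
cmd 6: advance +10 → t=36, phase=(1,7,4,10) → FL=S FR=W RL=W RR=W
cmd 7: advance +2 → t=38, phase=(3,9,6,0) → FL=W FR=W RL=W RR=S
cmd 8: advance +11 → t=49, phase=(2,8,5,11) → FL=S FR=W RL=W RR=W

after cmd 1 (t=11): FL=S FR=W RL=W RR=W
after cmd 2 (t=12): FL=S FR=W RL=W RR=W
after cmd 3 (t=13): FL=S FR=W RL=W RR=W
after cmd 4 (t=19): FL=W FR=S RL=W RR=W
after cmd 5 (t=26): FL=W FR=W RL=W RR=S
after cmd 6 (t=36): FL=S FR=W RL=W RR=W
after cmd 7 (t=38): FL=W FR=W RL=W RR=S
after cmd 8 (t=49): FL=S FR=W RL=W RR=W


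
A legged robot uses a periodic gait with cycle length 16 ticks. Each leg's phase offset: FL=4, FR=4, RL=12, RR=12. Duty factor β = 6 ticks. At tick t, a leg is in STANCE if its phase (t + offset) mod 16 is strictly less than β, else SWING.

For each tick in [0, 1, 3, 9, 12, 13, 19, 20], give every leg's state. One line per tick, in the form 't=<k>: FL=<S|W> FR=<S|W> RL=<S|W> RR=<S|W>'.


t=0: phase=(4,4,12,12) vs β=6 → FL=S FR=S RL=W RR=W
t=1: phase=(5,5,13,13) vs β=6 → FL=S FR=S RL=W RR=W
t=3: phase=(7,7,15,15) vs β=6 → FL=W FR=W RL=W RR=W
t=9: phase=(13,13,5,5) vs β=6 → FL=W FR=W RL=S RR=S
t=12: phase=(0,0,8,8) vs β=6 → FL=S FR=S RL=W RR=W
t=13: phase=(1,1,9,9) vs β=6 → FL=S FR=S RL=W RR=W
t=19: phase=(7,7,15,15) vs β=6 → FL=W FR=W RL=W RR=W
t=20: phase=(8,8,0,0) vs β=6 → FL=W FR=W RL=S RR=S

t=0: FL=S FR=S RL=W RR=W
t=1: FL=S FR=S RL=W RR=W
t=3: FL=W FR=W RL=W RR=W
t=9: FL=W FR=W RL=S RR=S
t=12: FL=S FR=S RL=W RR=W
t=13: FL=S FR=S RL=W RR=W
t=19: FL=W FR=W RL=W RR=W
t=20: FL=W FR=W RL=S RR=S


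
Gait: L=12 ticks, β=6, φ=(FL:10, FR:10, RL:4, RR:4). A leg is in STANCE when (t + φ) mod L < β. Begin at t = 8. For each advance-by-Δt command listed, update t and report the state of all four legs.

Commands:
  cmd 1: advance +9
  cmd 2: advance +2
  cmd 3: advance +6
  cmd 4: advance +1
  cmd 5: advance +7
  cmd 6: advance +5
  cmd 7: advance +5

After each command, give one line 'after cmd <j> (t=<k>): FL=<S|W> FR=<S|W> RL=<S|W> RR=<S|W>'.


after cmd 1 (t=17): FL=S FR=S RL=W RR=W
after cmd 2 (t=19): FL=S FR=S RL=W RR=W
after cmd 3 (t=25): FL=W FR=W RL=S RR=S
after cmd 4 (t=26): FL=S FR=S RL=W RR=W
after cmd 5 (t=33): FL=W FR=W RL=S RR=S
after cmd 6 (t=38): FL=S FR=S RL=W RR=W
after cmd 7 (t=43): FL=S FR=S RL=W RR=W

start t=8: FL=W FR=W RL=S RR=S
cmd 1: advance +9 → t=17, phase=(3,3,9,9) → FL=S FR=S RL=W RR=W
cmd 2: advance +2 → t=19, phase=(5,5,11,11) → FL=S FR=S RL=W RR=W
cmd 3: advance +6 → t=25, phase=(11,11,5,5) → FL=W FR=W RL=S RR=S
cmd 4: advance +1 → t=26, phase=(0,0,6,6) → FL=S FR=S RL=W RR=W
cmd 5: advance +7 → t=33, phase=(7,7,1,1) → FL=W FR=W RL=S RR=S
cmd 6: advance +5 → t=38, phase=(0,0,6,6) → FL=S FR=S RL=W RR=W
cmd 7: advance +5 → t=43, phase=(5,5,11,11) → FL=S FR=S RL=W RR=W


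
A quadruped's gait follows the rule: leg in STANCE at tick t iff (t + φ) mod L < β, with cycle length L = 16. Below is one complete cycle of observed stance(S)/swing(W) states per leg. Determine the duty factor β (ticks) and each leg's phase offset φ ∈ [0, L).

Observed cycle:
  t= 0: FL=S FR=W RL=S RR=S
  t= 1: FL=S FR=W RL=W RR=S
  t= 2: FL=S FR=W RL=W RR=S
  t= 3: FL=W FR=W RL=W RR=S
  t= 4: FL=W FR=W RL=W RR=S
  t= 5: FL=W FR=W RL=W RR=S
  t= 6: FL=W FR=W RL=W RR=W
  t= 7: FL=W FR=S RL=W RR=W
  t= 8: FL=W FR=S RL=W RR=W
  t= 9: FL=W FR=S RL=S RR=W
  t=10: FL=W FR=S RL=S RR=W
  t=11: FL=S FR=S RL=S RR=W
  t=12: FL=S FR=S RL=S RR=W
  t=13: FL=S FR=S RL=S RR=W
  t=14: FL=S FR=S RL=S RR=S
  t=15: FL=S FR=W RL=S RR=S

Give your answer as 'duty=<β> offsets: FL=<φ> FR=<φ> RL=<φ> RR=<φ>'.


duty β = stance ticks per leg = 8
FL: stance ticks = 8; W→S at t=11 → φ=5
FR: stance ticks = 8; W→S at t=7 → φ=9
RL: stance ticks = 8; W→S at t=9 → φ=7
RR: stance ticks = 8; W→S at t=14 → φ=2

duty=8 offsets: FL=5 FR=9 RL=7 RR=2


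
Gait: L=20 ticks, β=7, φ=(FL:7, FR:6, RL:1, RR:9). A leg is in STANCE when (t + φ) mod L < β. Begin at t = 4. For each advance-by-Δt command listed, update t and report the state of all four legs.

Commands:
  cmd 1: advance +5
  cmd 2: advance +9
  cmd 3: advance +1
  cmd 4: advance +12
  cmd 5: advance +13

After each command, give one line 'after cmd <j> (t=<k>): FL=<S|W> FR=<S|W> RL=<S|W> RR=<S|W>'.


after cmd 1 (t=9): FL=W FR=W RL=W RR=W
after cmd 2 (t=18): FL=S FR=S RL=W RR=W
after cmd 3 (t=19): FL=S FR=S RL=S RR=W
after cmd 4 (t=31): FL=W FR=W RL=W RR=S
after cmd 5 (t=44): FL=W FR=W RL=S RR=W

start t=4: FL=W FR=W RL=S RR=W
cmd 1: advance +5 → t=9, phase=(16,15,10,18) → FL=W FR=W RL=W RR=W
cmd 2: advance +9 → t=18, phase=(5,4,19,7) → FL=S FR=S RL=W RR=W
cmd 3: advance +1 → t=19, phase=(6,5,0,8) → FL=S FR=S RL=S RR=W
cmd 4: advance +12 → t=31, phase=(18,17,12,0) → FL=W FR=W RL=W RR=S
cmd 5: advance +13 → t=44, phase=(11,10,5,13) → FL=W FR=W RL=S RR=W


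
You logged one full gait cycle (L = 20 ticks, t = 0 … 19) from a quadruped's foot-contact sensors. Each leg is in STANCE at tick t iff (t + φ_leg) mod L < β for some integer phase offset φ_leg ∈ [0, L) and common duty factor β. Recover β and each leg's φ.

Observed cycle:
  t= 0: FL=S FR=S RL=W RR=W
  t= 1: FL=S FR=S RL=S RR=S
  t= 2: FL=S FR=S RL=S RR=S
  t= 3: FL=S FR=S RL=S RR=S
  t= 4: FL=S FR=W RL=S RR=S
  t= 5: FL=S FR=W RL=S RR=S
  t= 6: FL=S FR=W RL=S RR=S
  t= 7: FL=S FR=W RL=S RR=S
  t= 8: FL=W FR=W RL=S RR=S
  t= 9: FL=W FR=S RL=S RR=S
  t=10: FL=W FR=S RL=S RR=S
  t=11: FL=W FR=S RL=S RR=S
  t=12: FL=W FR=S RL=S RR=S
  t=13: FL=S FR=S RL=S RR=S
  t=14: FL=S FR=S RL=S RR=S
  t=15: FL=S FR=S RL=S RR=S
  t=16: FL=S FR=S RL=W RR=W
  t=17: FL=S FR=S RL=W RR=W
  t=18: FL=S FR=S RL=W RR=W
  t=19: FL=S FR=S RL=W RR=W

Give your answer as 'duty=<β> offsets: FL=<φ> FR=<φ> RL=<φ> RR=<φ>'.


duty β = stance ticks per leg = 15
FL: stance ticks = 15; W→S at t=13 → φ=7
FR: stance ticks = 15; W→S at t=9 → φ=11
RL: stance ticks = 15; W→S at t=1 → φ=19
RR: stance ticks = 15; W→S at t=1 → φ=19

duty=15 offsets: FL=7 FR=11 RL=19 RR=19


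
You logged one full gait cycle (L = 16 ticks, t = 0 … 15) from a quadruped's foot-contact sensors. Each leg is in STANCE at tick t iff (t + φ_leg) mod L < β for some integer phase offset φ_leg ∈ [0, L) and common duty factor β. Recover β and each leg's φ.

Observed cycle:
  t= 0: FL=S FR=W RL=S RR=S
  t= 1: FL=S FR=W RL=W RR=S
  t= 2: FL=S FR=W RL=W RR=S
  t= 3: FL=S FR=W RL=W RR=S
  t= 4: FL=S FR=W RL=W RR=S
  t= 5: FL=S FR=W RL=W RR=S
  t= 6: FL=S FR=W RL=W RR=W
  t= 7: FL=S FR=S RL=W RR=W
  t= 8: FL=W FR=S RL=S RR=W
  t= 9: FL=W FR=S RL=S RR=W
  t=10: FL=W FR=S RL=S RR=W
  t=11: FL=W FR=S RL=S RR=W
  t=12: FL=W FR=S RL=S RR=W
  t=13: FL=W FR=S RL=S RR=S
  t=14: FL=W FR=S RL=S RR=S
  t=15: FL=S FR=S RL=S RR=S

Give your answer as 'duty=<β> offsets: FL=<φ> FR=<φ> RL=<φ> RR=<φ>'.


duty β = stance ticks per leg = 9
FL: stance ticks = 9; W→S at t=15 → φ=1
FR: stance ticks = 9; W→S at t=7 → φ=9
RL: stance ticks = 9; W→S at t=8 → φ=8
RR: stance ticks = 9; W→S at t=13 → φ=3

duty=9 offsets: FL=1 FR=9 RL=8 RR=3


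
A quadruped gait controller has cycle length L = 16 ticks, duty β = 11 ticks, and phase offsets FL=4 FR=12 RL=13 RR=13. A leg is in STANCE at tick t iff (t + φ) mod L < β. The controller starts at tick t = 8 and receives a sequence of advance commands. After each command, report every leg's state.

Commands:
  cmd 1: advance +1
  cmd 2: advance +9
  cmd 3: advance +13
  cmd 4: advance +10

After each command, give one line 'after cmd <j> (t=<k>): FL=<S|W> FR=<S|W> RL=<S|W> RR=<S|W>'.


start t=8: FL=W FR=S RL=S RR=S
cmd 1: advance +1 → t=9, phase=(13,5,6,6) → FL=W FR=S RL=S RR=S
cmd 2: advance +9 → t=18, phase=(6,14,15,15) → FL=S FR=W RL=W RR=W
cmd 3: advance +13 → t=31, phase=(3,11,12,12) → FL=S FR=W RL=W RR=W
cmd 4: advance +10 → t=41, phase=(13,5,6,6) → FL=W FR=S RL=S RR=S

after cmd 1 (t=9): FL=W FR=S RL=S RR=S
after cmd 2 (t=18): FL=S FR=W RL=W RR=W
after cmd 3 (t=31): FL=S FR=W RL=W RR=W
after cmd 4 (t=41): FL=W FR=S RL=S RR=S


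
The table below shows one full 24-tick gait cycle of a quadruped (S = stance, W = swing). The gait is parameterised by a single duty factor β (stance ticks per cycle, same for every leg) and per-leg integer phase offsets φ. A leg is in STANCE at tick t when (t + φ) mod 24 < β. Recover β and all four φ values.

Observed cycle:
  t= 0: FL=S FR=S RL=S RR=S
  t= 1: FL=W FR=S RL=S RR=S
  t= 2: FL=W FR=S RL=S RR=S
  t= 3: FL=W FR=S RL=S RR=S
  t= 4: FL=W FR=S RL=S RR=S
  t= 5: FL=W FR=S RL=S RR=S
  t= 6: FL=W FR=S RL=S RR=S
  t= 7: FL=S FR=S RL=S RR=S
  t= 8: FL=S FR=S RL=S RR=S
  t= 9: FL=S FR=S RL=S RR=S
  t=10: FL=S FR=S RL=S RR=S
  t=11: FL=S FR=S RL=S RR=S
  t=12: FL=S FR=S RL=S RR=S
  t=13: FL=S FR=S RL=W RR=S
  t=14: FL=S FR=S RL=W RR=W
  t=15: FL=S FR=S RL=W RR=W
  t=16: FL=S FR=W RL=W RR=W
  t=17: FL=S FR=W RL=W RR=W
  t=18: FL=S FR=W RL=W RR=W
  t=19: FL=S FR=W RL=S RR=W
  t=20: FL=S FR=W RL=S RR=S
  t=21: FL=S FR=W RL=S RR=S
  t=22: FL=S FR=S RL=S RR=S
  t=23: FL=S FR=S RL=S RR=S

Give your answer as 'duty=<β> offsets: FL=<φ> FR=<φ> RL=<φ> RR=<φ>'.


duty=18 offsets: FL=17 FR=2 RL=5 RR=4

duty β = stance ticks per leg = 18
FL: stance ticks = 18; W→S at t=7 → φ=17
FR: stance ticks = 18; W→S at t=22 → φ=2
RL: stance ticks = 18; W→S at t=19 → φ=5
RR: stance ticks = 18; W→S at t=20 → φ=4


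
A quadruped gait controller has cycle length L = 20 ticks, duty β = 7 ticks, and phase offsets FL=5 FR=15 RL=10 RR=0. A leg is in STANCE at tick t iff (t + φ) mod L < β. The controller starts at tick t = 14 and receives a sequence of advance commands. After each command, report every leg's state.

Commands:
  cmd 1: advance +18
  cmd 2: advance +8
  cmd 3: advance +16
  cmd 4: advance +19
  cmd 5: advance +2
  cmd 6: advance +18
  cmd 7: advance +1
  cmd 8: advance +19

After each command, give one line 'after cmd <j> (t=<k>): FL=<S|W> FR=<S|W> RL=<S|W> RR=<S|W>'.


start t=14: FL=W FR=W RL=S RR=W
cmd 1: advance +18 → t=32, phase=(17,7,2,12) → FL=W FR=W RL=S RR=W
cmd 2: advance +8 → t=40, phase=(5,15,10,0) → FL=S FR=W RL=W RR=S
cmd 3: advance +16 → t=56, phase=(1,11,6,16) → FL=S FR=W RL=S RR=W
cmd 4: advance +19 → t=75, phase=(0,10,5,15) → FL=S FR=W RL=S RR=W
cmd 5: advance +2 → t=77, phase=(2,12,7,17) → FL=S FR=W RL=W RR=W
cmd 6: advance +18 → t=95, phase=(0,10,5,15) → FL=S FR=W RL=S RR=W
cmd 7: advance +1 → t=96, phase=(1,11,6,16) → FL=S FR=W RL=S RR=W
cmd 8: advance +19 → t=115, phase=(0,10,5,15) → FL=S FR=W RL=S RR=W

after cmd 1 (t=32): FL=W FR=W RL=S RR=W
after cmd 2 (t=40): FL=S FR=W RL=W RR=S
after cmd 3 (t=56): FL=S FR=W RL=S RR=W
after cmd 4 (t=75): FL=S FR=W RL=S RR=W
after cmd 5 (t=77): FL=S FR=W RL=W RR=W
after cmd 6 (t=95): FL=S FR=W RL=S RR=W
after cmd 7 (t=96): FL=S FR=W RL=S RR=W
after cmd 8 (t=115): FL=S FR=W RL=S RR=W


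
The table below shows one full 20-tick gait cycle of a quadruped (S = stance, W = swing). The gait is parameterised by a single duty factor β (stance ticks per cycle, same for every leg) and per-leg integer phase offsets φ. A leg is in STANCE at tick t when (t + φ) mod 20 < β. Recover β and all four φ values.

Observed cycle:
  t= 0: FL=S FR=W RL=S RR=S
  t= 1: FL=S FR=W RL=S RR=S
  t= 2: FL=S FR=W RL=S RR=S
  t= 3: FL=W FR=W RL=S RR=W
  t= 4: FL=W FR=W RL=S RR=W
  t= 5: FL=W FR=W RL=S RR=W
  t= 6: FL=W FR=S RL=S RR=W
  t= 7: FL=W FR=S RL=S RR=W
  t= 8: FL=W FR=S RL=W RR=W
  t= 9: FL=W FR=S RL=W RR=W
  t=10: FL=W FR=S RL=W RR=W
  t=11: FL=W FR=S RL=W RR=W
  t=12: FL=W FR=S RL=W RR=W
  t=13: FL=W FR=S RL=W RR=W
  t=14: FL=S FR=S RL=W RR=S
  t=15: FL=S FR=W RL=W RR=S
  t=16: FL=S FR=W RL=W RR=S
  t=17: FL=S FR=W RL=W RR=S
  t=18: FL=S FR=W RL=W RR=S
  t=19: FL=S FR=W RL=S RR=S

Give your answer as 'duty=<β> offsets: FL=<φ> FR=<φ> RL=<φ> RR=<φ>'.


duty β = stance ticks per leg = 9
FL: stance ticks = 9; W→S at t=14 → φ=6
FR: stance ticks = 9; W→S at t=6 → φ=14
RL: stance ticks = 9; W→S at t=19 → φ=1
RR: stance ticks = 9; W→S at t=14 → φ=6

duty=9 offsets: FL=6 FR=14 RL=1 RR=6


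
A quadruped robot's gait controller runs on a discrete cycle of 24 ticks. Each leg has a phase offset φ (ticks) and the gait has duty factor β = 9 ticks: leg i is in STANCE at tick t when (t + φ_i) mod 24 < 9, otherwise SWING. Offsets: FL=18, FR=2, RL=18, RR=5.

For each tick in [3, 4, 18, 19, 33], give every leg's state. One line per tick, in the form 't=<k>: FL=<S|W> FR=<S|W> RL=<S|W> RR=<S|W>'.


t=3: phase=(21,5,21,8) vs β=9 → FL=W FR=S RL=W RR=S
t=4: phase=(22,6,22,9) vs β=9 → FL=W FR=S RL=W RR=W
t=18: phase=(12,20,12,23) vs β=9 → FL=W FR=W RL=W RR=W
t=19: phase=(13,21,13,0) vs β=9 → FL=W FR=W RL=W RR=S
t=33: phase=(3,11,3,14) vs β=9 → FL=S FR=W RL=S RR=W

t=3: FL=W FR=S RL=W RR=S
t=4: FL=W FR=S RL=W RR=W
t=18: FL=W FR=W RL=W RR=W
t=19: FL=W FR=W RL=W RR=S
t=33: FL=S FR=W RL=S RR=W


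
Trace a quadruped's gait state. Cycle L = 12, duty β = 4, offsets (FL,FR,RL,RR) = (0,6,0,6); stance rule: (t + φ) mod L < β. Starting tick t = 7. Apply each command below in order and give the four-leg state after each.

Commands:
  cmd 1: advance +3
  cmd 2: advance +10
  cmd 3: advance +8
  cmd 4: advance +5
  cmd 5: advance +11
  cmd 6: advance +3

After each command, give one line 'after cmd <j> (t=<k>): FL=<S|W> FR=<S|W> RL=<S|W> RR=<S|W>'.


start t=7: FL=W FR=S RL=W RR=S
cmd 1: advance +3 → t=10, phase=(10,4,10,4) → FL=W FR=W RL=W RR=W
cmd 2: advance +10 → t=20, phase=(8,2,8,2) → FL=W FR=S RL=W RR=S
cmd 3: advance +8 → t=28, phase=(4,10,4,10) → FL=W FR=W RL=W RR=W
cmd 4: advance +5 → t=33, phase=(9,3,9,3) → FL=W FR=S RL=W RR=S
cmd 5: advance +11 → t=44, phase=(8,2,8,2) → FL=W FR=S RL=W RR=S
cmd 6: advance +3 → t=47, phase=(11,5,11,5) → FL=W FR=W RL=W RR=W

after cmd 1 (t=10): FL=W FR=W RL=W RR=W
after cmd 2 (t=20): FL=W FR=S RL=W RR=S
after cmd 3 (t=28): FL=W FR=W RL=W RR=W
after cmd 4 (t=33): FL=W FR=S RL=W RR=S
after cmd 5 (t=44): FL=W FR=S RL=W RR=S
after cmd 6 (t=47): FL=W FR=W RL=W RR=W


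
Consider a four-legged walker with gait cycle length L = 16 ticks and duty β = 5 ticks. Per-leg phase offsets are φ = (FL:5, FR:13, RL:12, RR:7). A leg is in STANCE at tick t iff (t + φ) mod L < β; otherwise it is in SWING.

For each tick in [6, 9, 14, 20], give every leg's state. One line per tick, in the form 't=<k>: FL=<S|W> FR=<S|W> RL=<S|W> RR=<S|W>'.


t=6: FL=W FR=S RL=S RR=W
t=9: FL=W FR=W RL=W RR=S
t=14: FL=S FR=W RL=W RR=W
t=20: FL=W FR=S RL=S RR=W

t=6: phase=(11,3,2,13) vs β=5 → FL=W FR=S RL=S RR=W
t=9: phase=(14,6,5,0) vs β=5 → FL=W FR=W RL=W RR=S
t=14: phase=(3,11,10,5) vs β=5 → FL=S FR=W RL=W RR=W
t=20: phase=(9,1,0,11) vs β=5 → FL=W FR=S RL=S RR=W


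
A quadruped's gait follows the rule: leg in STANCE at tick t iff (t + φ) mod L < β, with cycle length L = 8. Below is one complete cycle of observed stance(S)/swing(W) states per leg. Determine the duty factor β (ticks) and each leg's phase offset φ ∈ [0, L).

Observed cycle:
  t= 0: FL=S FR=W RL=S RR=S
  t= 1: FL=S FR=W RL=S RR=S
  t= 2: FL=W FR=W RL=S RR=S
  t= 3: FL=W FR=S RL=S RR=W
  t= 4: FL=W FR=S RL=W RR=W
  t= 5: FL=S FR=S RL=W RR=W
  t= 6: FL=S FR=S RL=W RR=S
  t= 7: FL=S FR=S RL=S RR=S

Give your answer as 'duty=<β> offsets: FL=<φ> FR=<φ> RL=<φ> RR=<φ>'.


duty β = stance ticks per leg = 5
FL: stance ticks = 5; W→S at t=5 → φ=3
FR: stance ticks = 5; W→S at t=3 → φ=5
RL: stance ticks = 5; W→S at t=7 → φ=1
RR: stance ticks = 5; W→S at t=6 → φ=2

duty=5 offsets: FL=3 FR=5 RL=1 RR=2


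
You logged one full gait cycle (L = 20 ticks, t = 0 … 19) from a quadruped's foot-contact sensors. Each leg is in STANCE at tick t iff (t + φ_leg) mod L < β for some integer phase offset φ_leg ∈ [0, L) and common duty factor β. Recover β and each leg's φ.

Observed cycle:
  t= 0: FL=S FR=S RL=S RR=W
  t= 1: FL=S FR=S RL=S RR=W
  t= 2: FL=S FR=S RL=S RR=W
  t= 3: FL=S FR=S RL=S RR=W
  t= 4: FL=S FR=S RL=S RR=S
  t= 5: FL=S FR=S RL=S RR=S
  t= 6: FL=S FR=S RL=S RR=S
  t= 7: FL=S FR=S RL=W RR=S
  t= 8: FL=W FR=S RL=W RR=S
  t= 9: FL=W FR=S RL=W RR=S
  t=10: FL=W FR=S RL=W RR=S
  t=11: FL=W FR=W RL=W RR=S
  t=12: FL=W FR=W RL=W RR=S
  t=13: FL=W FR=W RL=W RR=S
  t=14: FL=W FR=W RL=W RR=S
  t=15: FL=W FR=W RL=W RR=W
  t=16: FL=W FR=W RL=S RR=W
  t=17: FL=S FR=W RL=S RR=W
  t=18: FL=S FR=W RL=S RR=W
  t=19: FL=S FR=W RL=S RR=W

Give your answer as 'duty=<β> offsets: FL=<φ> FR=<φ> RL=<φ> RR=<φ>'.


duty β = stance ticks per leg = 11
FL: stance ticks = 11; W→S at t=17 → φ=3
FR: stance ticks = 11; W→S at t=0 → φ=0
RL: stance ticks = 11; W→S at t=16 → φ=4
RR: stance ticks = 11; W→S at t=4 → φ=16

duty=11 offsets: FL=3 FR=0 RL=4 RR=16


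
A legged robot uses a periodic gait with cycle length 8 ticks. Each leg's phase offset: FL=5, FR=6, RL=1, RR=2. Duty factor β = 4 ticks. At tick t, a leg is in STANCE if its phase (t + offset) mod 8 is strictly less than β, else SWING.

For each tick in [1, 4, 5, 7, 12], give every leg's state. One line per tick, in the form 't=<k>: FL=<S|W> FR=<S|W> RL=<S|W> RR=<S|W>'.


t=1: phase=(6,7,2,3) vs β=4 → FL=W FR=W RL=S RR=S
t=4: phase=(1,2,5,6) vs β=4 → FL=S FR=S RL=W RR=W
t=5: phase=(2,3,6,7) vs β=4 → FL=S FR=S RL=W RR=W
t=7: phase=(4,5,0,1) vs β=4 → FL=W FR=W RL=S RR=S
t=12: phase=(1,2,5,6) vs β=4 → FL=S FR=S RL=W RR=W

t=1: FL=W FR=W RL=S RR=S
t=4: FL=S FR=S RL=W RR=W
t=5: FL=S FR=S RL=W RR=W
t=7: FL=W FR=W RL=S RR=S
t=12: FL=S FR=S RL=W RR=W


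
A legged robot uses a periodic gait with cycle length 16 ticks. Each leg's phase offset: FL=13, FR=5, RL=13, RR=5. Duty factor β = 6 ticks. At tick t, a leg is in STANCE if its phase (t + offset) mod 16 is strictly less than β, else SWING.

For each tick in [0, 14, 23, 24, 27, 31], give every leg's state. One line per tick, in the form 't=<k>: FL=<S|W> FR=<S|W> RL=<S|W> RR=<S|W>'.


t=0: phase=(13,5,13,5) vs β=6 → FL=W FR=S RL=W RR=S
t=14: phase=(11,3,11,3) vs β=6 → FL=W FR=S RL=W RR=S
t=23: phase=(4,12,4,12) vs β=6 → FL=S FR=W RL=S RR=W
t=24: phase=(5,13,5,13) vs β=6 → FL=S FR=W RL=S RR=W
t=27: phase=(8,0,8,0) vs β=6 → FL=W FR=S RL=W RR=S
t=31: phase=(12,4,12,4) vs β=6 → FL=W FR=S RL=W RR=S

t=0: FL=W FR=S RL=W RR=S
t=14: FL=W FR=S RL=W RR=S
t=23: FL=S FR=W RL=S RR=W
t=24: FL=S FR=W RL=S RR=W
t=27: FL=W FR=S RL=W RR=S
t=31: FL=W FR=S RL=W RR=S


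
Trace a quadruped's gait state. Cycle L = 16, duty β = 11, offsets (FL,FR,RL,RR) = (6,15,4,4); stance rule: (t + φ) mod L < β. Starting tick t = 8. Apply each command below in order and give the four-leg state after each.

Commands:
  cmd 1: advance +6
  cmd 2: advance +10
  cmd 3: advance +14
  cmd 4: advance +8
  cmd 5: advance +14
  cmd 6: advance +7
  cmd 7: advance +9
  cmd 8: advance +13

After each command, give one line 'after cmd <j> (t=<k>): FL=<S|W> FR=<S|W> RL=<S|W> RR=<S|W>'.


start t=8: FL=W FR=S RL=W RR=W
cmd 1: advance +6 → t=14, phase=(4,13,2,2) → FL=S FR=W RL=S RR=S
cmd 2: advance +10 → t=24, phase=(14,7,12,12) → FL=W FR=S RL=W RR=W
cmd 3: advance +14 → t=38, phase=(12,5,10,10) → FL=W FR=S RL=S RR=S
cmd 4: advance +8 → t=46, phase=(4,13,2,2) → FL=S FR=W RL=S RR=S
cmd 5: advance +14 → t=60, phase=(2,11,0,0) → FL=S FR=W RL=S RR=S
cmd 6: advance +7 → t=67, phase=(9,2,7,7) → FL=S FR=S RL=S RR=S
cmd 7: advance +9 → t=76, phase=(2,11,0,0) → FL=S FR=W RL=S RR=S
cmd 8: advance +13 → t=89, phase=(15,8,13,13) → FL=W FR=S RL=W RR=W

after cmd 1 (t=14): FL=S FR=W RL=S RR=S
after cmd 2 (t=24): FL=W FR=S RL=W RR=W
after cmd 3 (t=38): FL=W FR=S RL=S RR=S
after cmd 4 (t=46): FL=S FR=W RL=S RR=S
after cmd 5 (t=60): FL=S FR=W RL=S RR=S
after cmd 6 (t=67): FL=S FR=S RL=S RR=S
after cmd 7 (t=76): FL=S FR=W RL=S RR=S
after cmd 8 (t=89): FL=W FR=S RL=W RR=W


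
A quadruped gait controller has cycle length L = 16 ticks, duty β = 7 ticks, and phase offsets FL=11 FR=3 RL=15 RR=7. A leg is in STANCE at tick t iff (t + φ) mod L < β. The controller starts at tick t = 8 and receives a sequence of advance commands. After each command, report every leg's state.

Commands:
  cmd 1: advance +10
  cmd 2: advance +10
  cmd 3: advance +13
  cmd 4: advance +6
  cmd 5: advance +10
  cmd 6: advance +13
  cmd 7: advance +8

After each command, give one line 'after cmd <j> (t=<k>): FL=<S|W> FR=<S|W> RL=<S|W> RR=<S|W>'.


start t=8: FL=S FR=W RL=W RR=W
cmd 1: advance +10 → t=18, phase=(13,5,1,9) → FL=W FR=S RL=S RR=W
cmd 2: advance +10 → t=28, phase=(7,15,11,3) → FL=W FR=W RL=W RR=S
cmd 3: advance +13 → t=41, phase=(4,12,8,0) → FL=S FR=W RL=W RR=S
cmd 4: advance +6 → t=47, phase=(10,2,14,6) → FL=W FR=S RL=W RR=S
cmd 5: advance +10 → t=57, phase=(4,12,8,0) → FL=S FR=W RL=W RR=S
cmd 6: advance +13 → t=70, phase=(1,9,5,13) → FL=S FR=W RL=S RR=W
cmd 7: advance +8 → t=78, phase=(9,1,13,5) → FL=W FR=S RL=W RR=S

after cmd 1 (t=18): FL=W FR=S RL=S RR=W
after cmd 2 (t=28): FL=W FR=W RL=W RR=S
after cmd 3 (t=41): FL=S FR=W RL=W RR=S
after cmd 4 (t=47): FL=W FR=S RL=W RR=S
after cmd 5 (t=57): FL=S FR=W RL=W RR=S
after cmd 6 (t=70): FL=S FR=W RL=S RR=W
after cmd 7 (t=78): FL=W FR=S RL=W RR=S


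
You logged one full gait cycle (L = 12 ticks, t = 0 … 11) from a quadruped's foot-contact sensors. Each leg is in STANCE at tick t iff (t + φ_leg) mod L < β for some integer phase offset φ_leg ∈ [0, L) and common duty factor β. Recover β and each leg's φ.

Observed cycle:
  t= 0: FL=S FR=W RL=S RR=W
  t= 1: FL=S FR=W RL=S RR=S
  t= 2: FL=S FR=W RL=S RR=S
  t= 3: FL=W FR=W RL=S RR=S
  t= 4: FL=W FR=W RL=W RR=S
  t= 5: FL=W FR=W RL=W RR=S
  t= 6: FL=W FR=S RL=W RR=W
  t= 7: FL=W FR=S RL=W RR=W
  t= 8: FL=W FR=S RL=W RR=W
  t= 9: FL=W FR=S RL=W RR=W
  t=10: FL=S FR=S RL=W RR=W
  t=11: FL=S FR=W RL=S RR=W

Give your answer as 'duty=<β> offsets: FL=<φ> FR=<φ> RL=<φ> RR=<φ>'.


duty=5 offsets: FL=2 FR=6 RL=1 RR=11

duty β = stance ticks per leg = 5
FL: stance ticks = 5; W→S at t=10 → φ=2
FR: stance ticks = 5; W→S at t=6 → φ=6
RL: stance ticks = 5; W→S at t=11 → φ=1
RR: stance ticks = 5; W→S at t=1 → φ=11


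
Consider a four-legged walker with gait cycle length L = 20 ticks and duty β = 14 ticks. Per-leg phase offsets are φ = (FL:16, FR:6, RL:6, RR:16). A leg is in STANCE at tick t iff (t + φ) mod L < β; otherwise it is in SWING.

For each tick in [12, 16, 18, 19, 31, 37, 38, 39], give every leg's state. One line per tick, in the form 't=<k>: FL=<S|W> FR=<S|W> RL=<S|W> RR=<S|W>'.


t=12: FL=S FR=W RL=W RR=S
t=16: FL=S FR=S RL=S RR=S
t=18: FL=W FR=S RL=S RR=W
t=19: FL=W FR=S RL=S RR=W
t=31: FL=S FR=W RL=W RR=S
t=37: FL=S FR=S RL=S RR=S
t=38: FL=W FR=S RL=S RR=W
t=39: FL=W FR=S RL=S RR=W

t=12: phase=(8,18,18,8) vs β=14 → FL=S FR=W RL=W RR=S
t=16: phase=(12,2,2,12) vs β=14 → FL=S FR=S RL=S RR=S
t=18: phase=(14,4,4,14) vs β=14 → FL=W FR=S RL=S RR=W
t=19: phase=(15,5,5,15) vs β=14 → FL=W FR=S RL=S RR=W
t=31: phase=(7,17,17,7) vs β=14 → FL=S FR=W RL=W RR=S
t=37: phase=(13,3,3,13) vs β=14 → FL=S FR=S RL=S RR=S
t=38: phase=(14,4,4,14) vs β=14 → FL=W FR=S RL=S RR=W
t=39: phase=(15,5,5,15) vs β=14 → FL=W FR=S RL=S RR=W
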